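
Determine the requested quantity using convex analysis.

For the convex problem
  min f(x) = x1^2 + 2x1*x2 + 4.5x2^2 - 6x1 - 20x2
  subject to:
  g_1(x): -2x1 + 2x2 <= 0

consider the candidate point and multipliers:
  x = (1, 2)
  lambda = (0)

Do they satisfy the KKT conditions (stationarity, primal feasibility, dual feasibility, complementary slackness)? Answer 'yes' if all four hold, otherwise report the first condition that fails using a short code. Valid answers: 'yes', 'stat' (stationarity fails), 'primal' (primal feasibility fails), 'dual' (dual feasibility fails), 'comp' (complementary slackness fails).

Gradient of f: grad f(x) = Q x + c = (0, 0)
Constraint values g_i(x) = a_i^T x - b_i:
  g_1((1, 2)) = 2
Stationarity residual: grad f(x) + sum_i lambda_i a_i = (0, 0)
  -> stationarity OK
Primal feasibility (all g_i <= 0): FAILS
Dual feasibility (all lambda_i >= 0): OK
Complementary slackness (lambda_i * g_i(x) = 0 for all i): OK

Verdict: the first failing condition is primal_feasibility -> primal.

primal


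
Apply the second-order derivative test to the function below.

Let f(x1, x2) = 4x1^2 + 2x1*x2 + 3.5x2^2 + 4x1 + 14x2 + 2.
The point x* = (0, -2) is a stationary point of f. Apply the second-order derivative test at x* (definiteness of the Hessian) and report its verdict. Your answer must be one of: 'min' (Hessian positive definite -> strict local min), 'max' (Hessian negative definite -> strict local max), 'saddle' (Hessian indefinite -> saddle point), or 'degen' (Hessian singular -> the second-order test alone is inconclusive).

Compute the Hessian H = grad^2 f:
  H = [[8, 2], [2, 7]]
Verify stationarity: grad f(x*) = H x* + g = (0, 0).
Eigenvalues of H: 5.4384, 9.5616.
Both eigenvalues > 0, so H is positive definite -> x* is a strict local min.

min


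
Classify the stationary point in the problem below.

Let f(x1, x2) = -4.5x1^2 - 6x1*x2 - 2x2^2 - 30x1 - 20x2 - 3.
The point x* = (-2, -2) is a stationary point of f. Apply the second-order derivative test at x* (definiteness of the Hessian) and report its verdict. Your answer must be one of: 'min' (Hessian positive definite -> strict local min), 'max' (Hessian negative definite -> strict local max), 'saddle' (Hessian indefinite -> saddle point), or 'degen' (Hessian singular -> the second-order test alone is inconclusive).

Compute the Hessian H = grad^2 f:
  H = [[-9, -6], [-6, -4]]
Verify stationarity: grad f(x*) = H x* + g = (0, 0).
Eigenvalues of H: -13, 0.
H has a zero eigenvalue (singular; negative semidefinite but not definite), so H is neither positive definite, negative definite, nor indefinite. The second-order test alone is inconclusive -> degen.
(Indeed, f is constant along the null direction of H through x*, so x* is not a strict local extremum.)

degen


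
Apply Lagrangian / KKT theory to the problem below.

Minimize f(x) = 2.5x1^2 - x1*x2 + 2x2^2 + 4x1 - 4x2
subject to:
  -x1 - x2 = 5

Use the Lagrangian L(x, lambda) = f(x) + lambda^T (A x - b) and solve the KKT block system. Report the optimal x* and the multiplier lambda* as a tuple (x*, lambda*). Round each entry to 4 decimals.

Form the Lagrangian:
  L(x, lambda) = (1/2) x^T Q x + c^T x + lambda^T (A x - b)
Stationarity (grad_x L = 0): Q x + c + A^T lambda = 0.
Primal feasibility: A x = b.

This gives the KKT block system:
  [ Q   A^T ] [ x     ]   [-c ]
  [ A    0  ] [ lambda ] = [ b ]

Solving the linear system:
  x*      = (-3, -2)
  lambda* = (-9)
  f(x*)   = 20.5

x* = (-3, -2), lambda* = (-9)


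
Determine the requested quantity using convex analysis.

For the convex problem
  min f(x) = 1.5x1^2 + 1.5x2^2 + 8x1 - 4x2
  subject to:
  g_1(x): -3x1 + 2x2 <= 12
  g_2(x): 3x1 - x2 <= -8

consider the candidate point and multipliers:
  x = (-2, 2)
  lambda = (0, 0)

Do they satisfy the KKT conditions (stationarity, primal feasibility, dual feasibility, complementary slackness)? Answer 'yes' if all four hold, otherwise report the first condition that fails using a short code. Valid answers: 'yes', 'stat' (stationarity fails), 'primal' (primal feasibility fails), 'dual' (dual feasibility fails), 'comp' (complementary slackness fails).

Gradient of f: grad f(x) = Q x + c = (2, 2)
Constraint values g_i(x) = a_i^T x - b_i:
  g_1((-2, 2)) = -2
  g_2((-2, 2)) = 0
Stationarity residual: grad f(x) + sum_i lambda_i a_i = (2, 2)
  -> stationarity FAILS
Primal feasibility (all g_i <= 0): OK
Dual feasibility (all lambda_i >= 0): OK
Complementary slackness (lambda_i * g_i(x) = 0 for all i): OK

Verdict: the first failing condition is stationarity -> stat.

stat


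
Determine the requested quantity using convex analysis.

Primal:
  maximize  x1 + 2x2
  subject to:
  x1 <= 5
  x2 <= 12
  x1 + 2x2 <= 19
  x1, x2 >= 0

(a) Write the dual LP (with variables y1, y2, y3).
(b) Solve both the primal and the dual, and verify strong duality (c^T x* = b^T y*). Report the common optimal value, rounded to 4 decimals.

The standard primal-dual pair for 'max c^T x s.t. A x <= b, x >= 0' is:
  Dual:  min b^T y  s.t.  A^T y >= c,  y >= 0.

So the dual LP is:
  minimize  5y1 + 12y2 + 19y3
  subject to:
    y1 + y3 >= 1
    y2 + 2y3 >= 2
    y1, y2, y3 >= 0

Solving the primal: x* = (0, 9.5).
  primal value c^T x* = 19.
Solving the dual: y* = (0, 0, 1).
  dual value b^T y* = 19.
Strong duality: c^T x* = b^T y*. Confirmed.

19


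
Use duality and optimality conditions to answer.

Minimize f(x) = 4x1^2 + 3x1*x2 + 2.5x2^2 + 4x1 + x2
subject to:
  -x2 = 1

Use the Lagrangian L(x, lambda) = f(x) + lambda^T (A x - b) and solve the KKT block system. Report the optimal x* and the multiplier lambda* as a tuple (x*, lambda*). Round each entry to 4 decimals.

Form the Lagrangian:
  L(x, lambda) = (1/2) x^T Q x + c^T x + lambda^T (A x - b)
Stationarity (grad_x L = 0): Q x + c + A^T lambda = 0.
Primal feasibility: A x = b.

This gives the KKT block system:
  [ Q   A^T ] [ x     ]   [-c ]
  [ A    0  ] [ lambda ] = [ b ]

Solving the linear system:
  x*      = (-0.125, -1)
  lambda* = (-4.375)
  f(x*)   = 1.4375

x* = (-0.125, -1), lambda* = (-4.375)


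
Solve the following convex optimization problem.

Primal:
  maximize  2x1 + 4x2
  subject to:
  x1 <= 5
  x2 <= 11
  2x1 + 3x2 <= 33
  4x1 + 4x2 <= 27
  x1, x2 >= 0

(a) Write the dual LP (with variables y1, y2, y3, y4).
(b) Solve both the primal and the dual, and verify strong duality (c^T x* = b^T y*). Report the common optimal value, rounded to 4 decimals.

The standard primal-dual pair for 'max c^T x s.t. A x <= b, x >= 0' is:
  Dual:  min b^T y  s.t.  A^T y >= c,  y >= 0.

So the dual LP is:
  minimize  5y1 + 11y2 + 33y3 + 27y4
  subject to:
    y1 + 2y3 + 4y4 >= 2
    y2 + 3y3 + 4y4 >= 4
    y1, y2, y3, y4 >= 0

Solving the primal: x* = (0, 6.75).
  primal value c^T x* = 27.
Solving the dual: y* = (0, 0, 0, 1).
  dual value b^T y* = 27.
Strong duality: c^T x* = b^T y*. Confirmed.

27


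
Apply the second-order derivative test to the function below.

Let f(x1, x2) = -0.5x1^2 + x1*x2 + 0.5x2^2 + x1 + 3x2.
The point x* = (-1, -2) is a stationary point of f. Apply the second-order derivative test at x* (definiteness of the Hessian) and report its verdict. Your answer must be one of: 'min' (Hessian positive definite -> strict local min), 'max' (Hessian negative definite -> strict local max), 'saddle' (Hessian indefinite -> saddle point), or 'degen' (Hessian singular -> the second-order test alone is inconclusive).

Compute the Hessian H = grad^2 f:
  H = [[-1, 1], [1, 1]]
Verify stationarity: grad f(x*) = H x* + g = (0, 0).
Eigenvalues of H: -1.4142, 1.4142.
Eigenvalues have mixed signs, so H is indefinite -> x* is a saddle point.

saddle


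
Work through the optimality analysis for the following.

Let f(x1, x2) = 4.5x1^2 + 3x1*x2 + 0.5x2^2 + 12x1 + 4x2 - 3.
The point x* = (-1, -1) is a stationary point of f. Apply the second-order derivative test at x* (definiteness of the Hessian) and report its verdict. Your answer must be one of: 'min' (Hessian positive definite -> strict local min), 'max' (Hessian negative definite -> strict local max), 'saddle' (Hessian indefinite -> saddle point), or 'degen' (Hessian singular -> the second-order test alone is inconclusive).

Compute the Hessian H = grad^2 f:
  H = [[9, 3], [3, 1]]
Verify stationarity: grad f(x*) = H x* + g = (0, 0).
Eigenvalues of H: 0, 10.
H has a zero eigenvalue (singular; positive semidefinite but not definite), so H is neither positive definite, negative definite, nor indefinite. The second-order test alone is inconclusive -> degen.
(Indeed, f is constant along the null direction of H through x*, so x* is not a strict local extremum.)

degen


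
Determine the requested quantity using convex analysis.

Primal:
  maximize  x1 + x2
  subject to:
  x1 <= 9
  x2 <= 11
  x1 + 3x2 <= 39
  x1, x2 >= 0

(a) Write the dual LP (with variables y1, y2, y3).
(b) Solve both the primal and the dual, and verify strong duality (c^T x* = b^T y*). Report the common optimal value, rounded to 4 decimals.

The standard primal-dual pair for 'max c^T x s.t. A x <= b, x >= 0' is:
  Dual:  min b^T y  s.t.  A^T y >= c,  y >= 0.

So the dual LP is:
  minimize  9y1 + 11y2 + 39y3
  subject to:
    y1 + y3 >= 1
    y2 + 3y3 >= 1
    y1, y2, y3 >= 0

Solving the primal: x* = (9, 10).
  primal value c^T x* = 19.
Solving the dual: y* = (0.6667, 0, 0.3333).
  dual value b^T y* = 19.
Strong duality: c^T x* = b^T y*. Confirmed.

19


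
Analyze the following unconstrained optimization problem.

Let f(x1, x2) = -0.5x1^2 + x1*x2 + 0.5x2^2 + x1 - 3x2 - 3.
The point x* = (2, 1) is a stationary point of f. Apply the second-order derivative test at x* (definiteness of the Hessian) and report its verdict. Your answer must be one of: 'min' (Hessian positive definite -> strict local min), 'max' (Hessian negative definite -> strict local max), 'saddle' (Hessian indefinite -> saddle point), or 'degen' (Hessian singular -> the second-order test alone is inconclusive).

Compute the Hessian H = grad^2 f:
  H = [[-1, 1], [1, 1]]
Verify stationarity: grad f(x*) = H x* + g = (0, 0).
Eigenvalues of H: -1.4142, 1.4142.
Eigenvalues have mixed signs, so H is indefinite -> x* is a saddle point.

saddle


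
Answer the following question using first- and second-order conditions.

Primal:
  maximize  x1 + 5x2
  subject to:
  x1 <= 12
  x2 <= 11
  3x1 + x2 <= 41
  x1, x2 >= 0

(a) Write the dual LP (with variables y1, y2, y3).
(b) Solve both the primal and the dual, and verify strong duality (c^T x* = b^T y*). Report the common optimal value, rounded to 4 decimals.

The standard primal-dual pair for 'max c^T x s.t. A x <= b, x >= 0' is:
  Dual:  min b^T y  s.t.  A^T y >= c,  y >= 0.

So the dual LP is:
  minimize  12y1 + 11y2 + 41y3
  subject to:
    y1 + 3y3 >= 1
    y2 + y3 >= 5
    y1, y2, y3 >= 0

Solving the primal: x* = (10, 11).
  primal value c^T x* = 65.
Solving the dual: y* = (0, 4.6667, 0.3333).
  dual value b^T y* = 65.
Strong duality: c^T x* = b^T y*. Confirmed.

65


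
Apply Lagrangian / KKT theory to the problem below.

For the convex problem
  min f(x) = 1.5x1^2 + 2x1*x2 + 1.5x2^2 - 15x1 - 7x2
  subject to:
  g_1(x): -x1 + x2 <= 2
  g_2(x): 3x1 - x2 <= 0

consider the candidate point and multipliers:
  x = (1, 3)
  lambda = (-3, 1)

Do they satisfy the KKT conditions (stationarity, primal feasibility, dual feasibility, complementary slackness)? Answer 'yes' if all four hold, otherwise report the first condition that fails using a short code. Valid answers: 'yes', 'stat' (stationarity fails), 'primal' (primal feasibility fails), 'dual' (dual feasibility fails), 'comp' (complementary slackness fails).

Gradient of f: grad f(x) = Q x + c = (-6, 4)
Constraint values g_i(x) = a_i^T x - b_i:
  g_1((1, 3)) = 0
  g_2((1, 3)) = 0
Stationarity residual: grad f(x) + sum_i lambda_i a_i = (0, 0)
  -> stationarity OK
Primal feasibility (all g_i <= 0): OK
Dual feasibility (all lambda_i >= 0): FAILS
Complementary slackness (lambda_i * g_i(x) = 0 for all i): OK

Verdict: the first failing condition is dual_feasibility -> dual.

dual


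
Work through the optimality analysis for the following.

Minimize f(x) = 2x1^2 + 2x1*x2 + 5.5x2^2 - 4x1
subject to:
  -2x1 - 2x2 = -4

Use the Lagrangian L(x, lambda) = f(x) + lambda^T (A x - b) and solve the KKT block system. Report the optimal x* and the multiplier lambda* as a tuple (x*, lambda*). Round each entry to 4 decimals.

Form the Lagrangian:
  L(x, lambda) = (1/2) x^T Q x + c^T x + lambda^T (A x - b)
Stationarity (grad_x L = 0): Q x + c + A^T lambda = 0.
Primal feasibility: A x = b.

This gives the KKT block system:
  [ Q   A^T ] [ x     ]   [-c ]
  [ A    0  ] [ lambda ] = [ b ]

Solving the linear system:
  x*      = (2, 0)
  lambda* = (2)
  f(x*)   = 0

x* = (2, 0), lambda* = (2)


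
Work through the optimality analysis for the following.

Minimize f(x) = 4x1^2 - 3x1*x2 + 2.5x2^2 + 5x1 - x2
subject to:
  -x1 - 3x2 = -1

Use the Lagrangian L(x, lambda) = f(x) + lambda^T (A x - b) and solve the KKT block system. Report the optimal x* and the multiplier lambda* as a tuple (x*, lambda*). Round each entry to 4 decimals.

Form the Lagrangian:
  L(x, lambda) = (1/2) x^T Q x + c^T x + lambda^T (A x - b)
Stationarity (grad_x L = 0): Q x + c + A^T lambda = 0.
Primal feasibility: A x = b.

This gives the KKT block system:
  [ Q   A^T ] [ x     ]   [-c ]
  [ A    0  ] [ lambda ] = [ b ]

Solving the linear system:
  x*      = (-0.3579, 0.4526)
  lambda* = (0.7789)
  f(x*)   = -0.7316

x* = (-0.3579, 0.4526), lambda* = (0.7789)


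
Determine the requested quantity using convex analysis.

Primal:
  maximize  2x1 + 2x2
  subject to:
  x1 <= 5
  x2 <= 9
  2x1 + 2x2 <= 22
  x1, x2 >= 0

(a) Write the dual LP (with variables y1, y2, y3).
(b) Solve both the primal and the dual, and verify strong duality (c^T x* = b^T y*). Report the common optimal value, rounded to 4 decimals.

The standard primal-dual pair for 'max c^T x s.t. A x <= b, x >= 0' is:
  Dual:  min b^T y  s.t.  A^T y >= c,  y >= 0.

So the dual LP is:
  minimize  5y1 + 9y2 + 22y3
  subject to:
    y1 + 2y3 >= 2
    y2 + 2y3 >= 2
    y1, y2, y3 >= 0

Solving the primal: x* = (2, 9).
  primal value c^T x* = 22.
Solving the dual: y* = (0, 0, 1).
  dual value b^T y* = 22.
Strong duality: c^T x* = b^T y*. Confirmed.

22


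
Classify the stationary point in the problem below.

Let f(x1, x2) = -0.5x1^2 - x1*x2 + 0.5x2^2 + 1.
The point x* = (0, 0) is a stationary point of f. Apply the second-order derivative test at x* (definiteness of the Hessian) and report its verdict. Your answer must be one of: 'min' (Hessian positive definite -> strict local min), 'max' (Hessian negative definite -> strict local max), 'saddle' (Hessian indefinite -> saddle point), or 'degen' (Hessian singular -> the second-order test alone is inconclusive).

Compute the Hessian H = grad^2 f:
  H = [[-1, -1], [-1, 1]]
Verify stationarity: grad f(x*) = H x* + g = (0, 0).
Eigenvalues of H: -1.4142, 1.4142.
Eigenvalues have mixed signs, so H is indefinite -> x* is a saddle point.

saddle


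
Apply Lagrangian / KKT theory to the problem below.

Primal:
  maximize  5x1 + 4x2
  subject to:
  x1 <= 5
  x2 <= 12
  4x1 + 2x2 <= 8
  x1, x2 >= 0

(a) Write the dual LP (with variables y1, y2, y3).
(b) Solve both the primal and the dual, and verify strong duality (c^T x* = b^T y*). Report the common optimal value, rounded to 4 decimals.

The standard primal-dual pair for 'max c^T x s.t. A x <= b, x >= 0' is:
  Dual:  min b^T y  s.t.  A^T y >= c,  y >= 0.

So the dual LP is:
  minimize  5y1 + 12y2 + 8y3
  subject to:
    y1 + 4y3 >= 5
    y2 + 2y3 >= 4
    y1, y2, y3 >= 0

Solving the primal: x* = (0, 4).
  primal value c^T x* = 16.
Solving the dual: y* = (0, 0, 2).
  dual value b^T y* = 16.
Strong duality: c^T x* = b^T y*. Confirmed.

16


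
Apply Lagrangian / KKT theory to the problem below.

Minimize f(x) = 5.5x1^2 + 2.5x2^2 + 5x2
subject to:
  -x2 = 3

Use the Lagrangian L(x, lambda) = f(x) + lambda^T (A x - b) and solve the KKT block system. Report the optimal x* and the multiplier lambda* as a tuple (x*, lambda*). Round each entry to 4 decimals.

Form the Lagrangian:
  L(x, lambda) = (1/2) x^T Q x + c^T x + lambda^T (A x - b)
Stationarity (grad_x L = 0): Q x + c + A^T lambda = 0.
Primal feasibility: A x = b.

This gives the KKT block system:
  [ Q   A^T ] [ x     ]   [-c ]
  [ A    0  ] [ lambda ] = [ b ]

Solving the linear system:
  x*      = (0, -3)
  lambda* = (-10)
  f(x*)   = 7.5

x* = (0, -3), lambda* = (-10)


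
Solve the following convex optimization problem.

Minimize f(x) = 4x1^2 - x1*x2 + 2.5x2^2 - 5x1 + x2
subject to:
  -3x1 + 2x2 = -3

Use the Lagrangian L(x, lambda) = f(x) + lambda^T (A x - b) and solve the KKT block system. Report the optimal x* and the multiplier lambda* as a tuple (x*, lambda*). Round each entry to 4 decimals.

Form the Lagrangian:
  L(x, lambda) = (1/2) x^T Q x + c^T x + lambda^T (A x - b)
Stationarity (grad_x L = 0): Q x + c + A^T lambda = 0.
Primal feasibility: A x = b.

This gives the KKT block system:
  [ Q   A^T ] [ x     ]   [-c ]
  [ A    0  ] [ lambda ] = [ b ]

Solving the linear system:
  x*      = (0.8154, -0.2769)
  lambda* = (0.6)
  f(x*)   = -1.2769

x* = (0.8154, -0.2769), lambda* = (0.6)


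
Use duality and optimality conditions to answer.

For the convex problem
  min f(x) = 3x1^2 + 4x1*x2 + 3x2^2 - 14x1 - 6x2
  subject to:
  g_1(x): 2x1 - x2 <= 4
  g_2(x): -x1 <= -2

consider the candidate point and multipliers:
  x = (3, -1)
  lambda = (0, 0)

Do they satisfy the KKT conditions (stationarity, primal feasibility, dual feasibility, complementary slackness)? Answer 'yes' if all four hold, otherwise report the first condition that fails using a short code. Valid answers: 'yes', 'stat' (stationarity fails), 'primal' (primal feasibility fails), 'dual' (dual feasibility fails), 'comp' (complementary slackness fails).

Gradient of f: grad f(x) = Q x + c = (0, 0)
Constraint values g_i(x) = a_i^T x - b_i:
  g_1((3, -1)) = 3
  g_2((3, -1)) = -1
Stationarity residual: grad f(x) + sum_i lambda_i a_i = (0, 0)
  -> stationarity OK
Primal feasibility (all g_i <= 0): FAILS
Dual feasibility (all lambda_i >= 0): OK
Complementary slackness (lambda_i * g_i(x) = 0 for all i): OK

Verdict: the first failing condition is primal_feasibility -> primal.

primal


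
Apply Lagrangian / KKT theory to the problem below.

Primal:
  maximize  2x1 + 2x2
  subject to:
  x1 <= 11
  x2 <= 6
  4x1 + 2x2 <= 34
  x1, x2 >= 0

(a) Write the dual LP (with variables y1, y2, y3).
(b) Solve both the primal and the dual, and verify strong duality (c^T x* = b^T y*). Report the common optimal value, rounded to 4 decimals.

The standard primal-dual pair for 'max c^T x s.t. A x <= b, x >= 0' is:
  Dual:  min b^T y  s.t.  A^T y >= c,  y >= 0.

So the dual LP is:
  minimize  11y1 + 6y2 + 34y3
  subject to:
    y1 + 4y3 >= 2
    y2 + 2y3 >= 2
    y1, y2, y3 >= 0

Solving the primal: x* = (5.5, 6).
  primal value c^T x* = 23.
Solving the dual: y* = (0, 1, 0.5).
  dual value b^T y* = 23.
Strong duality: c^T x* = b^T y*. Confirmed.

23


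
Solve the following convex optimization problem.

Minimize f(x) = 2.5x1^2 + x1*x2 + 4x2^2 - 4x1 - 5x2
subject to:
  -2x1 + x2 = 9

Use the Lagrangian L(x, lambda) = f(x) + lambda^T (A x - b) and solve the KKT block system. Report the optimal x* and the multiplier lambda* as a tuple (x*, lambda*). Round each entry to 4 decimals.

Form the Lagrangian:
  L(x, lambda) = (1/2) x^T Q x + c^T x + lambda^T (A x - b)
Stationarity (grad_x L = 0): Q x + c + A^T lambda = 0.
Primal feasibility: A x = b.

This gives the KKT block system:
  [ Q   A^T ] [ x     ]   [-c ]
  [ A    0  ] [ lambda ] = [ b ]

Solving the linear system:
  x*      = (-3.3902, 2.2195)
  lambda* = (-9.3659)
  f(x*)   = 43.378

x* = (-3.3902, 2.2195), lambda* = (-9.3659)


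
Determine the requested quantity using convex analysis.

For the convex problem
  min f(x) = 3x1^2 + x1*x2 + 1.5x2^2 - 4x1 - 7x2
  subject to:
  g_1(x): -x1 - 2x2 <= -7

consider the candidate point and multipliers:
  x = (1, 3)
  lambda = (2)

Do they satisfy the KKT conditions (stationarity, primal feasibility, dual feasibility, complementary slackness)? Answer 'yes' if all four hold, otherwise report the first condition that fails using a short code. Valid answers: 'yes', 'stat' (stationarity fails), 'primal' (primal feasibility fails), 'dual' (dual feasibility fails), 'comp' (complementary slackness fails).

Gradient of f: grad f(x) = Q x + c = (5, 3)
Constraint values g_i(x) = a_i^T x - b_i:
  g_1((1, 3)) = 0
Stationarity residual: grad f(x) + sum_i lambda_i a_i = (3, -1)
  -> stationarity FAILS
Primal feasibility (all g_i <= 0): OK
Dual feasibility (all lambda_i >= 0): OK
Complementary slackness (lambda_i * g_i(x) = 0 for all i): OK

Verdict: the first failing condition is stationarity -> stat.

stat


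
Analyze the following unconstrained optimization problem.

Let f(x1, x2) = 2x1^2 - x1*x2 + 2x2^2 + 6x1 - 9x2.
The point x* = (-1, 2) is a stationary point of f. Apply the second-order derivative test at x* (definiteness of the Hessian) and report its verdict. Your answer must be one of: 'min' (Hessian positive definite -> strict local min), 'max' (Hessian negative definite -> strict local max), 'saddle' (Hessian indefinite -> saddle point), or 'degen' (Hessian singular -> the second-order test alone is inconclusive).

Compute the Hessian H = grad^2 f:
  H = [[4, -1], [-1, 4]]
Verify stationarity: grad f(x*) = H x* + g = (0, 0).
Eigenvalues of H: 3, 5.
Both eigenvalues > 0, so H is positive definite -> x* is a strict local min.

min


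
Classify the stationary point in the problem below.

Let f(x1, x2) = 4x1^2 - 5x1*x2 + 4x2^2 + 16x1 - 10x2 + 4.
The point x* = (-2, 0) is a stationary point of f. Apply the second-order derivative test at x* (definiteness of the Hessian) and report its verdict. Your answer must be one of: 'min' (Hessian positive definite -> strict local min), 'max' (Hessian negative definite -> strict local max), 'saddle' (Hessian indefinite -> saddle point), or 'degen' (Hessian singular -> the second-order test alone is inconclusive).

Compute the Hessian H = grad^2 f:
  H = [[8, -5], [-5, 8]]
Verify stationarity: grad f(x*) = H x* + g = (0, 0).
Eigenvalues of H: 3, 13.
Both eigenvalues > 0, so H is positive definite -> x* is a strict local min.

min


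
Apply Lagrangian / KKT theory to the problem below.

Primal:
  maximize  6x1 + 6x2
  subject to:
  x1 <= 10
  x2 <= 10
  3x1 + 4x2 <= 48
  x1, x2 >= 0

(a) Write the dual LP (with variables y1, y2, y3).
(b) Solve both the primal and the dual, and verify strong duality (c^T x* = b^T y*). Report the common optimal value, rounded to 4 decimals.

The standard primal-dual pair for 'max c^T x s.t. A x <= b, x >= 0' is:
  Dual:  min b^T y  s.t.  A^T y >= c,  y >= 0.

So the dual LP is:
  minimize  10y1 + 10y2 + 48y3
  subject to:
    y1 + 3y3 >= 6
    y2 + 4y3 >= 6
    y1, y2, y3 >= 0

Solving the primal: x* = (10, 4.5).
  primal value c^T x* = 87.
Solving the dual: y* = (1.5, 0, 1.5).
  dual value b^T y* = 87.
Strong duality: c^T x* = b^T y*. Confirmed.

87


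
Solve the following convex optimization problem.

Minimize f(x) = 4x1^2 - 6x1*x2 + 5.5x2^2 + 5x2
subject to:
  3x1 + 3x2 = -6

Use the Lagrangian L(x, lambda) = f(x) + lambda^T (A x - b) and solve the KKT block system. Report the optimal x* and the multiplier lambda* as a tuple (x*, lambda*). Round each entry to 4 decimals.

Form the Lagrangian:
  L(x, lambda) = (1/2) x^T Q x + c^T x + lambda^T (A x - b)
Stationarity (grad_x L = 0): Q x + c + A^T lambda = 0.
Primal feasibility: A x = b.

This gives the KKT block system:
  [ Q   A^T ] [ x     ]   [-c ]
  [ A    0  ] [ lambda ] = [ b ]

Solving the linear system:
  x*      = (-0.9355, -1.0645)
  lambda* = (0.3656)
  f(x*)   = -1.5645

x* = (-0.9355, -1.0645), lambda* = (0.3656)


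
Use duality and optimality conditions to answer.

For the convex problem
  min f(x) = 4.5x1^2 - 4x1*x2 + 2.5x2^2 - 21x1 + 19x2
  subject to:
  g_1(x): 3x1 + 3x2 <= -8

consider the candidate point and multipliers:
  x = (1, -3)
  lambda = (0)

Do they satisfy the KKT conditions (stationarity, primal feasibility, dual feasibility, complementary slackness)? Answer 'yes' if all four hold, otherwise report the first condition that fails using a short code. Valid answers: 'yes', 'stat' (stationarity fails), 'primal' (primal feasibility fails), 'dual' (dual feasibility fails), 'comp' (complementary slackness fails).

Gradient of f: grad f(x) = Q x + c = (0, 0)
Constraint values g_i(x) = a_i^T x - b_i:
  g_1((1, -3)) = 2
Stationarity residual: grad f(x) + sum_i lambda_i a_i = (0, 0)
  -> stationarity OK
Primal feasibility (all g_i <= 0): FAILS
Dual feasibility (all lambda_i >= 0): OK
Complementary slackness (lambda_i * g_i(x) = 0 for all i): OK

Verdict: the first failing condition is primal_feasibility -> primal.

primal


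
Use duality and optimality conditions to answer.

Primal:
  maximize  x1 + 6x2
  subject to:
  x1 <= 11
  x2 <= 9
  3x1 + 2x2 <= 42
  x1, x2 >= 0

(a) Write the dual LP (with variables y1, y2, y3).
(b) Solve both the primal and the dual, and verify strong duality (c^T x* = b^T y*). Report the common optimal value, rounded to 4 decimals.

The standard primal-dual pair for 'max c^T x s.t. A x <= b, x >= 0' is:
  Dual:  min b^T y  s.t.  A^T y >= c,  y >= 0.

So the dual LP is:
  minimize  11y1 + 9y2 + 42y3
  subject to:
    y1 + 3y3 >= 1
    y2 + 2y3 >= 6
    y1, y2, y3 >= 0

Solving the primal: x* = (8, 9).
  primal value c^T x* = 62.
Solving the dual: y* = (0, 5.3333, 0.3333).
  dual value b^T y* = 62.
Strong duality: c^T x* = b^T y*. Confirmed.

62


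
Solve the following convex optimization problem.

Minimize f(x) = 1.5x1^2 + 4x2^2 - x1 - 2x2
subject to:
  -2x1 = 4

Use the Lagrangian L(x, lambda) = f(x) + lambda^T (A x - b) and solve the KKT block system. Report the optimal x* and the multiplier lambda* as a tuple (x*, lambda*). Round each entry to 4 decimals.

Form the Lagrangian:
  L(x, lambda) = (1/2) x^T Q x + c^T x + lambda^T (A x - b)
Stationarity (grad_x L = 0): Q x + c + A^T lambda = 0.
Primal feasibility: A x = b.

This gives the KKT block system:
  [ Q   A^T ] [ x     ]   [-c ]
  [ A    0  ] [ lambda ] = [ b ]

Solving the linear system:
  x*      = (-2, 0.25)
  lambda* = (-3.5)
  f(x*)   = 7.75

x* = (-2, 0.25), lambda* = (-3.5)


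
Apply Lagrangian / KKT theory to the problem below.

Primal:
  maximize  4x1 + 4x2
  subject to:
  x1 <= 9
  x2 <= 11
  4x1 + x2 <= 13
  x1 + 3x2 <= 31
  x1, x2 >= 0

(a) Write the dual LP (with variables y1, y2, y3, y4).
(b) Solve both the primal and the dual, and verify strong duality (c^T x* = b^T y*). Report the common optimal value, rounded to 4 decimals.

The standard primal-dual pair for 'max c^T x s.t. A x <= b, x >= 0' is:
  Dual:  min b^T y  s.t.  A^T y >= c,  y >= 0.

So the dual LP is:
  minimize  9y1 + 11y2 + 13y3 + 31y4
  subject to:
    y1 + 4y3 + y4 >= 4
    y2 + y3 + 3y4 >= 4
    y1, y2, y3, y4 >= 0

Solving the primal: x* = (0.7273, 10.0909).
  primal value c^T x* = 43.2727.
Solving the dual: y* = (0, 0, 0.7273, 1.0909).
  dual value b^T y* = 43.2727.
Strong duality: c^T x* = b^T y*. Confirmed.

43.2727


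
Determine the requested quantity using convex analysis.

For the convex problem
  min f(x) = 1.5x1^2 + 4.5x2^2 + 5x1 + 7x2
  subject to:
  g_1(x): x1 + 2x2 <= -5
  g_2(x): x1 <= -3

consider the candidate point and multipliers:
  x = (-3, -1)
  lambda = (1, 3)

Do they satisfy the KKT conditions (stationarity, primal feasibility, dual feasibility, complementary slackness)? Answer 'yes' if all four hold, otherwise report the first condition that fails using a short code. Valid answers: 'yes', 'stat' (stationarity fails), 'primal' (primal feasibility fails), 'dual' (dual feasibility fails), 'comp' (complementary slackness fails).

Gradient of f: grad f(x) = Q x + c = (-4, -2)
Constraint values g_i(x) = a_i^T x - b_i:
  g_1((-3, -1)) = 0
  g_2((-3, -1)) = 0
Stationarity residual: grad f(x) + sum_i lambda_i a_i = (0, 0)
  -> stationarity OK
Primal feasibility (all g_i <= 0): OK
Dual feasibility (all lambda_i >= 0): OK
Complementary slackness (lambda_i * g_i(x) = 0 for all i): OK

Verdict: yes, KKT holds.

yes


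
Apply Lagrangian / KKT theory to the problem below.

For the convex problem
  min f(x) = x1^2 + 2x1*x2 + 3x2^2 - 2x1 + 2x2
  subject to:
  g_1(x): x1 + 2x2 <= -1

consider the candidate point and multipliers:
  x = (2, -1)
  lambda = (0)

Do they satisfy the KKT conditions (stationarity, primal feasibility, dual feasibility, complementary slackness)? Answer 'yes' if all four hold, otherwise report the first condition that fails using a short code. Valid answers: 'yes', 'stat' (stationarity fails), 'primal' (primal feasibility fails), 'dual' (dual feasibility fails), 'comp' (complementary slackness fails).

Gradient of f: grad f(x) = Q x + c = (0, 0)
Constraint values g_i(x) = a_i^T x - b_i:
  g_1((2, -1)) = 1
Stationarity residual: grad f(x) + sum_i lambda_i a_i = (0, 0)
  -> stationarity OK
Primal feasibility (all g_i <= 0): FAILS
Dual feasibility (all lambda_i >= 0): OK
Complementary slackness (lambda_i * g_i(x) = 0 for all i): OK

Verdict: the first failing condition is primal_feasibility -> primal.

primal


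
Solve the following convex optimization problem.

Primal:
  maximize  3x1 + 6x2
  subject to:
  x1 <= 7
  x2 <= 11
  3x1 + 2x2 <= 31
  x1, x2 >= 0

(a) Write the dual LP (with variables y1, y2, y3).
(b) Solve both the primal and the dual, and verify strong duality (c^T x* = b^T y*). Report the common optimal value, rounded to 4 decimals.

The standard primal-dual pair for 'max c^T x s.t. A x <= b, x >= 0' is:
  Dual:  min b^T y  s.t.  A^T y >= c,  y >= 0.

So the dual LP is:
  minimize  7y1 + 11y2 + 31y3
  subject to:
    y1 + 3y3 >= 3
    y2 + 2y3 >= 6
    y1, y2, y3 >= 0

Solving the primal: x* = (3, 11).
  primal value c^T x* = 75.
Solving the dual: y* = (0, 4, 1).
  dual value b^T y* = 75.
Strong duality: c^T x* = b^T y*. Confirmed.

75


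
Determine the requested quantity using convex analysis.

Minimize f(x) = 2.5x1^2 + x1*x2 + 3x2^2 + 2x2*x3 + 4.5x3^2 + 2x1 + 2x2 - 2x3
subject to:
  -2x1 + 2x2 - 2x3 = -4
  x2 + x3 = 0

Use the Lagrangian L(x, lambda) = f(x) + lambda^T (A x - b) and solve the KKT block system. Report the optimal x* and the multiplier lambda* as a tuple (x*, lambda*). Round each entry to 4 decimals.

Form the Lagrangian:
  L(x, lambda) = (1/2) x^T Q x + c^T x + lambda^T (A x - b)
Stationarity (grad_x L = 0): Q x + c + A^T lambda = 0.
Primal feasibility: A x = b.

This gives the KKT block system:
  [ Q   A^T ] [ x     ]   [-c ]
  [ A    0  ] [ lambda ] = [ b ]

Solving the linear system:
  x*      = (0.2857, -0.8571, 0.8571)
  lambda* = (1.2857, -1.4286)
  f(x*)   = 1.1429

x* = (0.2857, -0.8571, 0.8571), lambda* = (1.2857, -1.4286)


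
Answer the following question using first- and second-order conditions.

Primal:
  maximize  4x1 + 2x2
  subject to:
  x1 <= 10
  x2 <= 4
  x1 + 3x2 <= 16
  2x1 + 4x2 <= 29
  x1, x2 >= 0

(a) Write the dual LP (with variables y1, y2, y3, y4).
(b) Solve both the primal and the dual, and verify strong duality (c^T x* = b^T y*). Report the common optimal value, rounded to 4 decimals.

The standard primal-dual pair for 'max c^T x s.t. A x <= b, x >= 0' is:
  Dual:  min b^T y  s.t.  A^T y >= c,  y >= 0.

So the dual LP is:
  minimize  10y1 + 4y2 + 16y3 + 29y4
  subject to:
    y1 + y3 + 2y4 >= 4
    y2 + 3y3 + 4y4 >= 2
    y1, y2, y3, y4 >= 0

Solving the primal: x* = (10, 2).
  primal value c^T x* = 44.
Solving the dual: y* = (3.3333, 0, 0.6667, 0).
  dual value b^T y* = 44.
Strong duality: c^T x* = b^T y*. Confirmed.

44


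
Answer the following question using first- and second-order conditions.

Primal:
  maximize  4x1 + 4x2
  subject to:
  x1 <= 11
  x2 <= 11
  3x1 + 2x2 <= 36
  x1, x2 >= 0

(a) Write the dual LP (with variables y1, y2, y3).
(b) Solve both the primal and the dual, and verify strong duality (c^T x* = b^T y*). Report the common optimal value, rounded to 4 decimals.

The standard primal-dual pair for 'max c^T x s.t. A x <= b, x >= 0' is:
  Dual:  min b^T y  s.t.  A^T y >= c,  y >= 0.

So the dual LP is:
  minimize  11y1 + 11y2 + 36y3
  subject to:
    y1 + 3y3 >= 4
    y2 + 2y3 >= 4
    y1, y2, y3 >= 0

Solving the primal: x* = (4.6667, 11).
  primal value c^T x* = 62.6667.
Solving the dual: y* = (0, 1.3333, 1.3333).
  dual value b^T y* = 62.6667.
Strong duality: c^T x* = b^T y*. Confirmed.

62.6667


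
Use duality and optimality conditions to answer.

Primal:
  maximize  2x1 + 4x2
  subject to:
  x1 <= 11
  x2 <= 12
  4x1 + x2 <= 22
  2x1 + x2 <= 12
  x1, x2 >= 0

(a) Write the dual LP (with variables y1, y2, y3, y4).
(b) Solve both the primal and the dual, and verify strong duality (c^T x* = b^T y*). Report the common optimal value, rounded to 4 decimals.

The standard primal-dual pair for 'max c^T x s.t. A x <= b, x >= 0' is:
  Dual:  min b^T y  s.t.  A^T y >= c,  y >= 0.

So the dual LP is:
  minimize  11y1 + 12y2 + 22y3 + 12y4
  subject to:
    y1 + 4y3 + 2y4 >= 2
    y2 + y3 + y4 >= 4
    y1, y2, y3, y4 >= 0

Solving the primal: x* = (0, 12).
  primal value c^T x* = 48.
Solving the dual: y* = (0, 3, 0, 1).
  dual value b^T y* = 48.
Strong duality: c^T x* = b^T y*. Confirmed.

48


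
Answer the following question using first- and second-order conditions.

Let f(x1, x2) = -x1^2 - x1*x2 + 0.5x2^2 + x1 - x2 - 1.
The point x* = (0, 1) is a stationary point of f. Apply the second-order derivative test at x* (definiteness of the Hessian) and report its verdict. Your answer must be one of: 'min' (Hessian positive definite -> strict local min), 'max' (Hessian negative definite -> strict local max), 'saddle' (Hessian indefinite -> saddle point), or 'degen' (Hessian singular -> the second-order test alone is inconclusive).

Compute the Hessian H = grad^2 f:
  H = [[-2, -1], [-1, 1]]
Verify stationarity: grad f(x*) = H x* + g = (0, 0).
Eigenvalues of H: -2.3028, 1.3028.
Eigenvalues have mixed signs, so H is indefinite -> x* is a saddle point.

saddle


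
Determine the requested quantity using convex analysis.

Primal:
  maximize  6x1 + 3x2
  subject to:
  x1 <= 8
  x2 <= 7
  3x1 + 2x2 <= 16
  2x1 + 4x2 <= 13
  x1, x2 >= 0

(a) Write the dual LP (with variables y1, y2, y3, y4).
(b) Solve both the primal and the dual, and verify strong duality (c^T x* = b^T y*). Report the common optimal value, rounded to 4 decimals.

The standard primal-dual pair for 'max c^T x s.t. A x <= b, x >= 0' is:
  Dual:  min b^T y  s.t.  A^T y >= c,  y >= 0.

So the dual LP is:
  minimize  8y1 + 7y2 + 16y3 + 13y4
  subject to:
    y1 + 3y3 + 2y4 >= 6
    y2 + 2y3 + 4y4 >= 3
    y1, y2, y3, y4 >= 0

Solving the primal: x* = (5.3333, 0).
  primal value c^T x* = 32.
Solving the dual: y* = (0, 0, 2, 0).
  dual value b^T y* = 32.
Strong duality: c^T x* = b^T y*. Confirmed.

32


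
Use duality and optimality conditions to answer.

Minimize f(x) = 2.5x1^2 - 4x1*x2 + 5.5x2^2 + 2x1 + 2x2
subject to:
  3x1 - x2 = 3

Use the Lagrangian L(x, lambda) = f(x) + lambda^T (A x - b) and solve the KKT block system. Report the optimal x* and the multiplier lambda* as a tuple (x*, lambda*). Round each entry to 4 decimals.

Form the Lagrangian:
  L(x, lambda) = (1/2) x^T Q x + c^T x + lambda^T (A x - b)
Stationarity (grad_x L = 0): Q x + c + A^T lambda = 0.
Primal feasibility: A x = b.

This gives the KKT block system:
  [ Q   A^T ] [ x     ]   [-c ]
  [ A    0  ] [ lambda ] = [ b ]

Solving the linear system:
  x*      = (0.9875, -0.0375)
  lambda* = (-2.3625)
  f(x*)   = 4.4937

x* = (0.9875, -0.0375), lambda* = (-2.3625)


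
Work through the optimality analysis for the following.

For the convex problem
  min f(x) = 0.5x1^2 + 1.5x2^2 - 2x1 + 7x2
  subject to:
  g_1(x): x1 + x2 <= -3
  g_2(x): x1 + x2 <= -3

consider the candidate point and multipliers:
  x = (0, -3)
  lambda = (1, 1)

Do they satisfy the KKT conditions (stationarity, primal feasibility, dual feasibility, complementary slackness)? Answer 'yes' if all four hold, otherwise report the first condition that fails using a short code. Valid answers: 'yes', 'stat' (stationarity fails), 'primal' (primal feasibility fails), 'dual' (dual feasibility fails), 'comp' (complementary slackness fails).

Gradient of f: grad f(x) = Q x + c = (-2, -2)
Constraint values g_i(x) = a_i^T x - b_i:
  g_1((0, -3)) = 0
  g_2((0, -3)) = 0
Stationarity residual: grad f(x) + sum_i lambda_i a_i = (0, 0)
  -> stationarity OK
Primal feasibility (all g_i <= 0): OK
Dual feasibility (all lambda_i >= 0): OK
Complementary slackness (lambda_i * g_i(x) = 0 for all i): OK

Verdict: yes, KKT holds.

yes


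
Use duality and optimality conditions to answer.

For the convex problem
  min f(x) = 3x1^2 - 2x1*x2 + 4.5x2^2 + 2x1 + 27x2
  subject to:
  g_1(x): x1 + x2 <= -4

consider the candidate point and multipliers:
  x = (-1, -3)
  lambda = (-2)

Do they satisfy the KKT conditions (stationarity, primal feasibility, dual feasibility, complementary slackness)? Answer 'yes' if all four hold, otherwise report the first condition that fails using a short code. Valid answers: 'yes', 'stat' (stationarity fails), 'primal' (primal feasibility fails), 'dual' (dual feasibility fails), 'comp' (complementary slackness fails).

Gradient of f: grad f(x) = Q x + c = (2, 2)
Constraint values g_i(x) = a_i^T x - b_i:
  g_1((-1, -3)) = 0
Stationarity residual: grad f(x) + sum_i lambda_i a_i = (0, 0)
  -> stationarity OK
Primal feasibility (all g_i <= 0): OK
Dual feasibility (all lambda_i >= 0): FAILS
Complementary slackness (lambda_i * g_i(x) = 0 for all i): OK

Verdict: the first failing condition is dual_feasibility -> dual.

dual


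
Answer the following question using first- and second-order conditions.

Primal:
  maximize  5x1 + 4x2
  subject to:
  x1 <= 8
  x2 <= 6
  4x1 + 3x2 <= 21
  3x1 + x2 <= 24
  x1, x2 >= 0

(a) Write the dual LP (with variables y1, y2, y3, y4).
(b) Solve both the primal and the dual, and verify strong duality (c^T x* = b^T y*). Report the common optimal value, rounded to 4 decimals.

The standard primal-dual pair for 'max c^T x s.t. A x <= b, x >= 0' is:
  Dual:  min b^T y  s.t.  A^T y >= c,  y >= 0.

So the dual LP is:
  minimize  8y1 + 6y2 + 21y3 + 24y4
  subject to:
    y1 + 4y3 + 3y4 >= 5
    y2 + 3y3 + y4 >= 4
    y1, y2, y3, y4 >= 0

Solving the primal: x* = (0.75, 6).
  primal value c^T x* = 27.75.
Solving the dual: y* = (0, 0.25, 1.25, 0).
  dual value b^T y* = 27.75.
Strong duality: c^T x* = b^T y*. Confirmed.

27.75


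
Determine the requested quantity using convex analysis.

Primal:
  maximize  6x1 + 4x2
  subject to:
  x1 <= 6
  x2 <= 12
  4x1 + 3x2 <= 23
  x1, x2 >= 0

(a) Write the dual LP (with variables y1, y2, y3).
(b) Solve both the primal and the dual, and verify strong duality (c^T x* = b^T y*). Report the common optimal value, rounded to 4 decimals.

The standard primal-dual pair for 'max c^T x s.t. A x <= b, x >= 0' is:
  Dual:  min b^T y  s.t.  A^T y >= c,  y >= 0.

So the dual LP is:
  minimize  6y1 + 12y2 + 23y3
  subject to:
    y1 + 4y3 >= 6
    y2 + 3y3 >= 4
    y1, y2, y3 >= 0

Solving the primal: x* = (5.75, 0).
  primal value c^T x* = 34.5.
Solving the dual: y* = (0, 0, 1.5).
  dual value b^T y* = 34.5.
Strong duality: c^T x* = b^T y*. Confirmed.

34.5


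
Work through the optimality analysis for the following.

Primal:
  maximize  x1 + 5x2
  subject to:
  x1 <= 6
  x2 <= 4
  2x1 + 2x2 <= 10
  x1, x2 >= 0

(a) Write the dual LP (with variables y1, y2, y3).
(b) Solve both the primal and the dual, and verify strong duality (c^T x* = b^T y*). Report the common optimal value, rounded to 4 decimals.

The standard primal-dual pair for 'max c^T x s.t. A x <= b, x >= 0' is:
  Dual:  min b^T y  s.t.  A^T y >= c,  y >= 0.

So the dual LP is:
  minimize  6y1 + 4y2 + 10y3
  subject to:
    y1 + 2y3 >= 1
    y2 + 2y3 >= 5
    y1, y2, y3 >= 0

Solving the primal: x* = (1, 4).
  primal value c^T x* = 21.
Solving the dual: y* = (0, 4, 0.5).
  dual value b^T y* = 21.
Strong duality: c^T x* = b^T y*. Confirmed.

21


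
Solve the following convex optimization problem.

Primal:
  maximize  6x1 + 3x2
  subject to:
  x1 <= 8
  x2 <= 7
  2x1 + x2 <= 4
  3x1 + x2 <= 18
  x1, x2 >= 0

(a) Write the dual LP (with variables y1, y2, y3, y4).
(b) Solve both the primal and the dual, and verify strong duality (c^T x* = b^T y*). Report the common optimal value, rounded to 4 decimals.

The standard primal-dual pair for 'max c^T x s.t. A x <= b, x >= 0' is:
  Dual:  min b^T y  s.t.  A^T y >= c,  y >= 0.

So the dual LP is:
  minimize  8y1 + 7y2 + 4y3 + 18y4
  subject to:
    y1 + 2y3 + 3y4 >= 6
    y2 + y3 + y4 >= 3
    y1, y2, y3, y4 >= 0

Solving the primal: x* = (2, 0).
  primal value c^T x* = 12.
Solving the dual: y* = (0, 0, 3, 0).
  dual value b^T y* = 12.
Strong duality: c^T x* = b^T y*. Confirmed.

12
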